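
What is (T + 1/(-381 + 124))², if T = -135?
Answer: 1203812416/66049 ≈ 18226.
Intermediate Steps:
(T + 1/(-381 + 124))² = (-135 + 1/(-381 + 124))² = (-135 + 1/(-257))² = (-135 - 1/257)² = (-34696/257)² = 1203812416/66049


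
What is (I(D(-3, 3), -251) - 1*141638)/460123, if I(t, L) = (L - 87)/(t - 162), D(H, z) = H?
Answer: -23369932/75920295 ≈ -0.30782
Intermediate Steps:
I(t, L) = (-87 + L)/(-162 + t)
(I(D(-3, 3), -251) - 1*141638)/460123 = ((-87 - 251)/(-162 - 3) - 1*141638)/460123 = (-338/(-165) - 141638)*(1/460123) = (-1/165*(-338) - 141638)*(1/460123) = (338/165 - 141638)*(1/460123) = -23369932/165*1/460123 = -23369932/75920295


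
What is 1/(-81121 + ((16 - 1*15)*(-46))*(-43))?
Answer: -1/79143 ≈ -1.2635e-5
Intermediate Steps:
1/(-81121 + ((16 - 1*15)*(-46))*(-43)) = 1/(-81121 + ((16 - 15)*(-46))*(-43)) = 1/(-81121 + (1*(-46))*(-43)) = 1/(-81121 - 46*(-43)) = 1/(-81121 + 1978) = 1/(-79143) = -1/79143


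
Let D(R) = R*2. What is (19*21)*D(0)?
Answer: 0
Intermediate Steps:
D(R) = 2*R
(19*21)*D(0) = (19*21)*(2*0) = 399*0 = 0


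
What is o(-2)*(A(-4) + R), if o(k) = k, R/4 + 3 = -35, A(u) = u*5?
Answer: 344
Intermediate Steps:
A(u) = 5*u
R = -152 (R = -12 + 4*(-35) = -12 - 140 = -152)
o(-2)*(A(-4) + R) = -2*(5*(-4) - 152) = -2*(-20 - 152) = -2*(-172) = 344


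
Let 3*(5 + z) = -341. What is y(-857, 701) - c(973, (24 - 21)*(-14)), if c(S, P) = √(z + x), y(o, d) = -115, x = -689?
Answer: -115 - I*√7269/3 ≈ -115.0 - 28.419*I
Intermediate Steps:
z = -356/3 (z = -5 + (⅓)*(-341) = -5 - 341/3 = -356/3 ≈ -118.67)
c(S, P) = I*√7269/3 (c(S, P) = √(-356/3 - 689) = √(-2423/3) = I*√7269/3)
y(-857, 701) - c(973, (24 - 21)*(-14)) = -115 - I*√7269/3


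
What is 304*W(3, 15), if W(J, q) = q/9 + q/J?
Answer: 6080/3 ≈ 2026.7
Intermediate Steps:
W(J, q) = q/9 + q/J (W(J, q) = q*(1/9) + q/J = q/9 + q/J)
304*W(3, 15) = 304*((1/9)*15 + 15/3) = 304*(5/3 + 15*(1/3)) = 304*(5/3 + 5) = 304*(20/3) = 6080/3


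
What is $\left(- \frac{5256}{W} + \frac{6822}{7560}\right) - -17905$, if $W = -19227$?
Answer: $\frac{48199485751}{2691780} \approx 17906.0$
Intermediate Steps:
$\left(- \frac{5256}{W} + \frac{6822}{7560}\right) - -17905 = \left(- \frac{5256}{-19227} + \frac{6822}{7560}\right) - -17905 = \left(\left(-5256\right) \left(- \frac{1}{19227}\right) + 6822 \cdot \frac{1}{7560}\right) + 17905 = \left(\frac{1752}{6409} + \frac{379}{420}\right) + 17905 = \frac{3164851}{2691780} + 17905 = \frac{48199485751}{2691780}$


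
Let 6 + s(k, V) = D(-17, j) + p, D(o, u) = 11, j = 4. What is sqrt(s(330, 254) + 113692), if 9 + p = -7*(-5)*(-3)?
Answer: sqrt(113583) ≈ 337.02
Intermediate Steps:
p = -114 (p = -9 - 7*(-5)*(-3) = -9 + 35*(-3) = -9 - 105 = -114)
s(k, V) = -109 (s(k, V) = -6 + (11 - 114) = -6 - 103 = -109)
sqrt(s(330, 254) + 113692) = sqrt(-109 + 113692) = sqrt(113583)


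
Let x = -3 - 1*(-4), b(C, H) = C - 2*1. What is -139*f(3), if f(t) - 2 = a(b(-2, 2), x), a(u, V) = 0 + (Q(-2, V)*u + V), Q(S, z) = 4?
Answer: 1807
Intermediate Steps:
b(C, H) = -2 + C (b(C, H) = C - 2 = -2 + C)
x = 1 (x = -3 + 4 = 1)
a(u, V) = V + 4*u (a(u, V) = 0 + (4*u + V) = 0 + (V + 4*u) = V + 4*u)
f(t) = -13 (f(t) = 2 + (1 + 4*(-2 - 2)) = 2 + (1 + 4*(-4)) = 2 + (1 - 16) = 2 - 15 = -13)
-139*f(3) = -139*(-13) = 1807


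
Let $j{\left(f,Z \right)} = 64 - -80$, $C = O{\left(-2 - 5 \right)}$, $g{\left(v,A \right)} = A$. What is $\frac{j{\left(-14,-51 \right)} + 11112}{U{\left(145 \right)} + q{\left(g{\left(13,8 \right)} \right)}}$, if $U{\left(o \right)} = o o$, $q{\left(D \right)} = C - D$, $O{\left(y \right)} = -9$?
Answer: $\frac{1407}{2626} \approx 0.5358$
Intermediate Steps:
$C = -9$
$j{\left(f,Z \right)} = 144$ ($j{\left(f,Z \right)} = 64 + 80 = 144$)
$q{\left(D \right)} = -9 - D$
$U{\left(o \right)} = o^{2}$
$\frac{j{\left(-14,-51 \right)} + 11112}{U{\left(145 \right)} + q{\left(g{\left(13,8 \right)} \right)}} = \frac{144 + 11112}{145^{2} - 17} = \frac{11256}{21025 - 17} = \frac{11256}{21008} = 11256 \cdot \frac{1}{21008} = \frac{1407}{2626}$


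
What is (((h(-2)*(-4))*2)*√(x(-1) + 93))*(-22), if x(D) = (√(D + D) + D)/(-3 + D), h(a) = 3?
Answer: 264*√(373 - I*√2) ≈ 5098.7 - 9.6657*I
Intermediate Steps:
x(D) = (D + √2*√D)/(-3 + D) (x(D) = (√(2*D) + D)/(-3 + D) = (√2*√D + D)/(-3 + D) = (D + √2*√D)/(-3 + D))
(((h(-2)*(-4))*2)*√(x(-1) + 93))*(-22) = (((3*(-4))*2)*√((-1 + √2*√(-1))/(-3 - 1) + 93))*(-22) = ((-12*2)*√((-1 + √2*I)/(-4) + 93))*(-22) = -24*√(-(-1 + I*√2)/4 + 93)*(-22) = -24*√((¼ - I*√2/4) + 93)*(-22) = -24*√(373/4 - I*√2/4)*(-22) = 528*√(373/4 - I*√2/4)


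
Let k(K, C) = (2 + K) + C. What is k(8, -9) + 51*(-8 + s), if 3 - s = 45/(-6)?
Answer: 257/2 ≈ 128.50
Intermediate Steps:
k(K, C) = 2 + C + K
s = 21/2 (s = 3 - 45/(-6) = 3 - 45*(-1)/6 = 3 - 1*(-15/2) = 3 + 15/2 = 21/2 ≈ 10.500)
k(8, -9) + 51*(-8 + s) = (2 - 9 + 8) + 51*(-8 + 21/2) = 1 + 51*(5/2) = 1 + 255/2 = 257/2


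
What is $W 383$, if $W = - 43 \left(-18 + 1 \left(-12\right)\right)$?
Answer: $494070$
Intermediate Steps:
$W = 1290$ ($W = - 43 \left(-18 - 12\right) = \left(-43\right) \left(-30\right) = 1290$)
$W 383 = 1290 \cdot 383 = 494070$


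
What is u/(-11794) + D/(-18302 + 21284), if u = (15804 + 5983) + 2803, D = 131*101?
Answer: 41359517/17584854 ≈ 2.3520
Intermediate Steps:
D = 13231
u = 24590 (u = 21787 + 2803 = 24590)
u/(-11794) + D/(-18302 + 21284) = 24590/(-11794) + 13231/(-18302 + 21284) = 24590*(-1/11794) + 13231/2982 = -12295/5897 + 13231*(1/2982) = -12295/5897 + 13231/2982 = 41359517/17584854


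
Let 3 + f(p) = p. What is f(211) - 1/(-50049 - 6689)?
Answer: 11801505/56738 ≈ 208.00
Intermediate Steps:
f(p) = -3 + p
f(211) - 1/(-50049 - 6689) = (-3 + 211) - 1/(-50049 - 6689) = 208 - 1/(-56738) = 208 - 1*(-1/56738) = 208 + 1/56738 = 11801505/56738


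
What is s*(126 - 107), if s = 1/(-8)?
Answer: -19/8 ≈ -2.3750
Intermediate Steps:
s = -⅛ ≈ -0.12500
s*(126 - 107) = -(126 - 107)/8 = -⅛*19 = -19/8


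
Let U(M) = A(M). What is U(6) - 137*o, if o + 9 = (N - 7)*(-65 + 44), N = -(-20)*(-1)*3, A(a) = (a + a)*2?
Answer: -191502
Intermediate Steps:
A(a) = 4*a (A(a) = (2*a)*2 = 4*a)
U(M) = 4*M
N = -60 (N = -4*5*3 = -20*3 = -60)
o = 1398 (o = -9 + (-60 - 7)*(-65 + 44) = -9 - 67*(-21) = -9 + 1407 = 1398)
U(6) - 137*o = 4*6 - 137*1398 = 24 - 191526 = -191502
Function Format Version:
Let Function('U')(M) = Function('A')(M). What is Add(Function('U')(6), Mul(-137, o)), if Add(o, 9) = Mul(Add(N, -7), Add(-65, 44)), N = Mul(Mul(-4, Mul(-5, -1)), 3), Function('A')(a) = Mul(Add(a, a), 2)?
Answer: -191502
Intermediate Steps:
Function('A')(a) = Mul(4, a) (Function('A')(a) = Mul(Mul(2, a), 2) = Mul(4, a))
Function('U')(M) = Mul(4, M)
N = -60 (N = Mul(Mul(-4, 5), 3) = Mul(-20, 3) = -60)
o = 1398 (o = Add(-9, Mul(Add(-60, -7), Add(-65, 44))) = Add(-9, Mul(-67, -21)) = Add(-9, 1407) = 1398)
Add(Function('U')(6), Mul(-137, o)) = Add(Mul(4, 6), Mul(-137, 1398)) = Add(24, -191526) = -191502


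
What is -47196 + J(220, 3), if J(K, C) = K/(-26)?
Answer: -613658/13 ≈ -47204.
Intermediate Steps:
J(K, C) = -K/26 (J(K, C) = K*(-1/26) = -K/26)
-47196 + J(220, 3) = -47196 - 1/26*220 = -47196 - 110/13 = -613658/13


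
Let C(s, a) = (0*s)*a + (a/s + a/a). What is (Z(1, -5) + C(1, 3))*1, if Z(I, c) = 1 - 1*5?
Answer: 0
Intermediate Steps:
Z(I, c) = -4 (Z(I, c) = 1 - 5 = -4)
C(s, a) = 1 + a/s (C(s, a) = 0*a + (a/s + 1) = 0 + (1 + a/s) = 1 + a/s)
(Z(1, -5) + C(1, 3))*1 = (-4 + (3 + 1)/1)*1 = (-4 + 1*4)*1 = (-4 + 4)*1 = 0*1 = 0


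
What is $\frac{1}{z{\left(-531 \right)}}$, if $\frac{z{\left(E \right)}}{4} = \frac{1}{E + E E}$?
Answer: $\frac{140715}{2} \approx 70358.0$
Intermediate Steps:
$z{\left(E \right)} = \frac{4}{E + E^{2}}$ ($z{\left(E \right)} = \frac{4}{E + E E} = \frac{4}{E + E^{2}}$)
$\frac{1}{z{\left(-531 \right)}} = \frac{1}{4 \frac{1}{-531} \frac{1}{1 - 531}} = \frac{1}{4 \left(- \frac{1}{531}\right) \frac{1}{-530}} = \frac{1}{4 \left(- \frac{1}{531}\right) \left(- \frac{1}{530}\right)} = \frac{1}{\frac{2}{140715}} = \frac{140715}{2}$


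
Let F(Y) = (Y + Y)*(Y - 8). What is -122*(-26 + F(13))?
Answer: -12688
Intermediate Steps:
F(Y) = 2*Y*(-8 + Y) (F(Y) = (2*Y)*(-8 + Y) = 2*Y*(-8 + Y))
-122*(-26 + F(13)) = -122*(-26 + 2*13*(-8 + 13)) = -122*(-26 + 2*13*5) = -122*(-26 + 130) = -122*104 = -12688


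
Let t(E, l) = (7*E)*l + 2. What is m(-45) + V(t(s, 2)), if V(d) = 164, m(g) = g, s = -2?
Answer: 119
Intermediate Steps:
t(E, l) = 2 + 7*E*l (t(E, l) = 7*E*l + 2 = 2 + 7*E*l)
m(-45) + V(t(s, 2)) = -45 + 164 = 119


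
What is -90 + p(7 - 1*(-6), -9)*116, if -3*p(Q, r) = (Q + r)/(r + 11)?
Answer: -502/3 ≈ -167.33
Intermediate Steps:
p(Q, r) = -(Q + r)/(3*(11 + r)) (p(Q, r) = -(Q + r)/(3*(r + 11)) = -(Q + r)/(3*(11 + r)))
-90 + p(7 - 1*(-6), -9)*116 = -90 + ((-(7 - 1*(-6)) - 1*(-9))/(3*(11 - 9)))*116 = -90 + ((1/3)*(-(7 + 6) + 9)/2)*116 = -90 + ((1/3)*(1/2)*(-1*13 + 9))*116 = -90 + ((1/3)*(1/2)*(-13 + 9))*116 = -90 + ((1/3)*(1/2)*(-4))*116 = -90 - 2/3*116 = -90 - 232/3 = -502/3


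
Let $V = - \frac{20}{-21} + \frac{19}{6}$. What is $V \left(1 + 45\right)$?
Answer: $\frac{3979}{21} \approx 189.48$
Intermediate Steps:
$V = \frac{173}{42}$ ($V = \left(-20\right) \left(- \frac{1}{21}\right) + 19 \cdot \frac{1}{6} = \frac{20}{21} + \frac{19}{6} = \frac{173}{42} \approx 4.119$)
$V \left(1 + 45\right) = \frac{173 \left(1 + 45\right)}{42} = \frac{173}{42} \cdot 46 = \frac{3979}{21}$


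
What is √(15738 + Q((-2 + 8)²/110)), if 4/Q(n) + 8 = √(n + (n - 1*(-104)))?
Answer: √(-3462250 + 15738*√79145)/√(-220 + √79145) ≈ 125.46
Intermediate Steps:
Q(n) = 4/(-8 + √(104 + 2*n)) (Q(n) = 4/(-8 + √(n + (n - 1*(-104)))) = 4/(-8 + √(n + (n + 104))) = 4/(-8 + √(n + (104 + n))) = 4/(-8 + √(104 + 2*n)))
√(15738 + Q((-2 + 8)²/110)) = √(15738 + 4/(-8 + √2*√(52 + (-2 + 8)²/110))) = √(15738 + 4/(-8 + √2*√(52 + 6²*(1/110)))) = √(15738 + 4/(-8 + √2*√(52 + 36*(1/110)))) = √(15738 + 4/(-8 + √2*√(52 + 18/55))) = √(15738 + 4/(-8 + √2*√(2878/55))) = √(15738 + 4/(-8 + √2*(√158290/55))) = √(15738 + 4/(-8 + 2*√79145/55))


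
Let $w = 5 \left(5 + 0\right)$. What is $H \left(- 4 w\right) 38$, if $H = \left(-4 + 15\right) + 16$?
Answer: $-102600$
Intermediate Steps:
$w = 25$ ($w = 5 \cdot 5 = 25$)
$H = 27$ ($H = 11 + 16 = 27$)
$H \left(- 4 w\right) 38 = 27 \left(\left(-4\right) 25\right) 38 = 27 \left(-100\right) 38 = \left(-2700\right) 38 = -102600$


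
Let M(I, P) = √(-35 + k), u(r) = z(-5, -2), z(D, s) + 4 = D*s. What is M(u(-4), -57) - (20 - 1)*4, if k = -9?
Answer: -76 + 2*I*√11 ≈ -76.0 + 6.6332*I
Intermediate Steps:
z(D, s) = -4 + D*s
u(r) = 6 (u(r) = -4 - 5*(-2) = -4 + 10 = 6)
M(I, P) = 2*I*√11 (M(I, P) = √(-35 - 9) = √(-44) = 2*I*√11)
M(u(-4), -57) - (20 - 1)*4 = 2*I*√11 - (20 - 1)*4 = 2*I*√11 - 19*4 = 2*I*√11 - 1*76 = 2*I*√11 - 76 = -76 + 2*I*√11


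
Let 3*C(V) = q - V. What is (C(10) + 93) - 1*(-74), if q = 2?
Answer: 493/3 ≈ 164.33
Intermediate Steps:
C(V) = ⅔ - V/3 (C(V) = (2 - V)/3 = ⅔ - V/3)
(C(10) + 93) - 1*(-74) = ((⅔ - ⅓*10) + 93) - 1*(-74) = ((⅔ - 10/3) + 93) + 74 = (-8/3 + 93) + 74 = 271/3 + 74 = 493/3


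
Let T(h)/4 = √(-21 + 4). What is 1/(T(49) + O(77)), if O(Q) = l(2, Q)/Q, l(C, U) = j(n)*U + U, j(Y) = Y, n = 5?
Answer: 3/154 - I*√17/77 ≈ 0.019481 - 0.053547*I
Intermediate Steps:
T(h) = 4*I*√17 (T(h) = 4*√(-21 + 4) = 4*√(-17) = 4*(I*√17) = 4*I*√17)
l(C, U) = 6*U (l(C, U) = 5*U + U = 6*U)
O(Q) = 6 (O(Q) = (6*Q)/Q = 6)
1/(T(49) + O(77)) = 1/(4*I*√17 + 6) = 1/(6 + 4*I*√17)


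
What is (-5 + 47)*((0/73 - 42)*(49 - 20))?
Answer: -51156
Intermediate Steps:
(-5 + 47)*((0/73 - 42)*(49 - 20)) = 42*((0*(1/73) - 42)*29) = 42*((0 - 42)*29) = 42*(-42*29) = 42*(-1218) = -51156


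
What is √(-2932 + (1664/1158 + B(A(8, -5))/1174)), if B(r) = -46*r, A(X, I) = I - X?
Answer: I*√338461212081363/339873 ≈ 54.13*I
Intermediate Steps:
√(-2932 + (1664/1158 + B(A(8, -5))/1174)) = √(-2932 + (1664/1158 - 46*(-5 - 1*8)/1174)) = √(-2932 + (1664*(1/1158) - 46*(-5 - 8)*(1/1174))) = √(-2932 + (832/579 - 46*(-13)*(1/1174))) = √(-2932 + (832/579 + 598*(1/1174))) = √(-2932 + (832/579 + 299/587)) = √(-2932 + 661505/339873) = √(-995846131/339873) = I*√338461212081363/339873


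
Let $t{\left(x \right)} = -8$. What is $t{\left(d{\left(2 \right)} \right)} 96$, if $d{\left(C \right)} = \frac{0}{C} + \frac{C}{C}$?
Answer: $-768$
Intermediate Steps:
$d{\left(C \right)} = 1$ ($d{\left(C \right)} = 0 + 1 = 1$)
$t{\left(d{\left(2 \right)} \right)} 96 = \left(-8\right) 96 = -768$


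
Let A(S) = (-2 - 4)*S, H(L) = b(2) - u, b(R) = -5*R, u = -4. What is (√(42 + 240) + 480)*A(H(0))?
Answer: 17280 + 36*√282 ≈ 17885.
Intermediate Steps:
H(L) = -6 (H(L) = -5*2 - 1*(-4) = -10 + 4 = -6)
A(S) = -6*S
(√(42 + 240) + 480)*A(H(0)) = (√(42 + 240) + 480)*(-6*(-6)) = (√282 + 480)*36 = (480 + √282)*36 = 17280 + 36*√282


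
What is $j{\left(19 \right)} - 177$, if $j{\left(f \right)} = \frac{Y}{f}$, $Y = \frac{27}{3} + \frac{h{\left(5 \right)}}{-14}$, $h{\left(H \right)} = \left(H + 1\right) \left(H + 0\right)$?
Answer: $- \frac{23493}{133} \approx -176.64$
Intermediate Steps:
$h{\left(H \right)} = H \left(1 + H\right)$ ($h{\left(H \right)} = \left(1 + H\right) H = H \left(1 + H\right)$)
$Y = \frac{48}{7}$ ($Y = \frac{27}{3} + \frac{5 \left(1 + 5\right)}{-14} = 27 \cdot \frac{1}{3} + 5 \cdot 6 \left(- \frac{1}{14}\right) = 9 + 30 \left(- \frac{1}{14}\right) = 9 - \frac{15}{7} = \frac{48}{7} \approx 6.8571$)
$j{\left(f \right)} = \frac{48}{7 f}$
$j{\left(19 \right)} - 177 = \frac{48}{7 \cdot 19} - 177 = \frac{48}{7} \cdot \frac{1}{19} - 177 = \frac{48}{133} - 177 = - \frac{23493}{133}$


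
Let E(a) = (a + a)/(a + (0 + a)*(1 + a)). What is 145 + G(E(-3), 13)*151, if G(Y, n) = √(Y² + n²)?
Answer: 145 + 151*√173 ≈ 2131.1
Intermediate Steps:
E(a) = 2*a/(a + a*(1 + a)) (E(a) = (2*a)/(a + a*(1 + a)) = 2*a/(a + a*(1 + a)))
145 + G(E(-3), 13)*151 = 145 + √((2/(2 - 3))² + 13²)*151 = 145 + √((2/(-1))² + 169)*151 = 145 + √((2*(-1))² + 169)*151 = 145 + √((-2)² + 169)*151 = 145 + √(4 + 169)*151 = 145 + √173*151 = 145 + 151*√173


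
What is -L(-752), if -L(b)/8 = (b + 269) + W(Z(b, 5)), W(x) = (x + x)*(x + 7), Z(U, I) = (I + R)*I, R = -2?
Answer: 1416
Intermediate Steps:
Z(U, I) = I*(-2 + I) (Z(U, I) = (I - 2)*I = (-2 + I)*I = I*(-2 + I))
W(x) = 2*x*(7 + x) (W(x) = (2*x)*(7 + x) = 2*x*(7 + x))
L(b) = -7432 - 8*b (L(b) = -8*((b + 269) + 2*(5*(-2 + 5))*(7 + 5*(-2 + 5))) = -8*((269 + b) + 2*(5*3)*(7 + 5*3)) = -8*((269 + b) + 2*15*(7 + 15)) = -8*((269 + b) + 2*15*22) = -8*((269 + b) + 660) = -8*(929 + b) = -7432 - 8*b)
-L(-752) = -(-7432 - 8*(-752)) = -(-7432 + 6016) = -1*(-1416) = 1416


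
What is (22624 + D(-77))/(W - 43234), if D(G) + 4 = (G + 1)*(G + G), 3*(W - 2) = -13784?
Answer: -25743/35870 ≈ -0.71768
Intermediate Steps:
W = -13778/3 (W = 2 + (1/3)*(-13784) = 2 - 13784/3 = -13778/3 ≈ -4592.7)
D(G) = -4 + 2*G*(1 + G) (D(G) = -4 + (G + 1)*(G + G) = -4 + (1 + G)*(2*G) = -4 + 2*G*(1 + G))
(22624 + D(-77))/(W - 43234) = (22624 + (-4 + 2*(-77) + 2*(-77)**2))/(-13778/3 - 43234) = (22624 + (-4 - 154 + 2*5929))/(-143480/3) = (22624 + (-4 - 154 + 11858))*(-3/143480) = (22624 + 11700)*(-3/143480) = 34324*(-3/143480) = -25743/35870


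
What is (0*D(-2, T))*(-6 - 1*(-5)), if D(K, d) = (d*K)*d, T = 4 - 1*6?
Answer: 0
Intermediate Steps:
T = -2 (T = 4 - 6 = -2)
D(K, d) = K*d**2 (D(K, d) = (K*d)*d = K*d**2)
(0*D(-2, T))*(-6 - 1*(-5)) = (0*(-2*(-2)**2))*(-6 - 1*(-5)) = (0*(-2*4))*(-6 + 5) = (0*(-8))*(-1) = 0*(-1) = 0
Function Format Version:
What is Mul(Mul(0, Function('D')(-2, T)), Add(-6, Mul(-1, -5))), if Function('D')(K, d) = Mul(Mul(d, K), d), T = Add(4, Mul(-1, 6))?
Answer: 0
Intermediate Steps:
T = -2 (T = Add(4, -6) = -2)
Function('D')(K, d) = Mul(K, Pow(d, 2)) (Function('D')(K, d) = Mul(Mul(K, d), d) = Mul(K, Pow(d, 2)))
Mul(Mul(0, Function('D')(-2, T)), Add(-6, Mul(-1, -5))) = Mul(Mul(0, Mul(-2, Pow(-2, 2))), Add(-6, Mul(-1, -5))) = Mul(Mul(0, Mul(-2, 4)), Add(-6, 5)) = Mul(Mul(0, -8), -1) = Mul(0, -1) = 0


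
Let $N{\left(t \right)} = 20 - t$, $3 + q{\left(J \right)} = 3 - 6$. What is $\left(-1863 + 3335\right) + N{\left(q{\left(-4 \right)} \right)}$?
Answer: $1498$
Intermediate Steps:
$q{\left(J \right)} = -6$ ($q{\left(J \right)} = -3 + \left(3 - 6\right) = -3 - 3 = -6$)
$\left(-1863 + 3335\right) + N{\left(q{\left(-4 \right)} \right)} = \left(-1863 + 3335\right) + \left(20 - -6\right) = 1472 + \left(20 + 6\right) = 1472 + 26 = 1498$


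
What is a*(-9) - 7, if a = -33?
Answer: 290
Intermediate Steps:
a*(-9) - 7 = -33*(-9) - 7 = 297 - 7 = 290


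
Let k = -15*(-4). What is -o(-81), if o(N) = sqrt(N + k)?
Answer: -I*sqrt(21) ≈ -4.5826*I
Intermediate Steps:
k = 60 (k = -1*(-60) = 60)
o(N) = sqrt(60 + N) (o(N) = sqrt(N + 60) = sqrt(60 + N))
-o(-81) = -sqrt(60 - 81) = -sqrt(-21) = -I*sqrt(21)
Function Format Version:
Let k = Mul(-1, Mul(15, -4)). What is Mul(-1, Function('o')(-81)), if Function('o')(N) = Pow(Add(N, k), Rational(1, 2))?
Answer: Mul(-1, I, Pow(21, Rational(1, 2))) ≈ Mul(-4.5826, I)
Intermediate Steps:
k = 60 (k = Mul(-1, -60) = 60)
Function('o')(N) = Pow(Add(60, N), Rational(1, 2)) (Function('o')(N) = Pow(Add(N, 60), Rational(1, 2)) = Pow(Add(60, N), Rational(1, 2)))
Mul(-1, Function('o')(-81)) = Mul(-1, Pow(Add(60, -81), Rational(1, 2))) = Mul(-1, Pow(-21, Rational(1, 2))) = Mul(-1, Mul(I, Pow(21, Rational(1, 2)))) = Mul(-1, I, Pow(21, Rational(1, 2)))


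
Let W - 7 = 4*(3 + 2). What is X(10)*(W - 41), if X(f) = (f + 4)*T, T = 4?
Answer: -784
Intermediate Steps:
X(f) = 16 + 4*f (X(f) = (f + 4)*4 = (4 + f)*4 = 16 + 4*f)
W = 27 (W = 7 + 4*(3 + 2) = 7 + 4*5 = 7 + 20 = 27)
X(10)*(W - 41) = (16 + 4*10)*(27 - 41) = (16 + 40)*(-14) = 56*(-14) = -784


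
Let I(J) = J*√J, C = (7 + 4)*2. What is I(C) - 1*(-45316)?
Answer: 45316 + 22*√22 ≈ 45419.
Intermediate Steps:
C = 22 (C = 11*2 = 22)
I(J) = J^(3/2)
I(C) - 1*(-45316) = 22^(3/2) - 1*(-45316) = 22*√22 + 45316 = 45316 + 22*√22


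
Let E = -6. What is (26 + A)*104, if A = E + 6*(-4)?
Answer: -416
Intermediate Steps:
A = -30 (A = -6 + 6*(-4) = -6 - 24 = -30)
(26 + A)*104 = (26 - 30)*104 = -4*104 = -416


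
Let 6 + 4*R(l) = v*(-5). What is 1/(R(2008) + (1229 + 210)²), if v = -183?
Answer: 4/8283793 ≈ 4.8287e-7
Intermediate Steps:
R(l) = 909/4 (R(l) = -3/2 + (-183*(-5))/4 = -3/2 + (¼)*915 = -3/2 + 915/4 = 909/4)
1/(R(2008) + (1229 + 210)²) = 1/(909/4 + (1229 + 210)²) = 1/(909/4 + 1439²) = 1/(909/4 + 2070721) = 1/(8283793/4) = 4/8283793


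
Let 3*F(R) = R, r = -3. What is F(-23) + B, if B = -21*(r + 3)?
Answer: -23/3 ≈ -7.6667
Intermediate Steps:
F(R) = R/3
B = 0 (B = -21*(-3 + 3) = -21*0 = 0)
F(-23) + B = (1/3)*(-23) + 0 = -23/3 + 0 = -23/3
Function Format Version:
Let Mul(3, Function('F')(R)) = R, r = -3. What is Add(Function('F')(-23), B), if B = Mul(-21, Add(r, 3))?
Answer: Rational(-23, 3) ≈ -7.6667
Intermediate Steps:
Function('F')(R) = Mul(Rational(1, 3), R)
B = 0 (B = Mul(-21, Add(-3, 3)) = Mul(-21, 0) = 0)
Add(Function('F')(-23), B) = Add(Mul(Rational(1, 3), -23), 0) = Add(Rational(-23, 3), 0) = Rational(-23, 3)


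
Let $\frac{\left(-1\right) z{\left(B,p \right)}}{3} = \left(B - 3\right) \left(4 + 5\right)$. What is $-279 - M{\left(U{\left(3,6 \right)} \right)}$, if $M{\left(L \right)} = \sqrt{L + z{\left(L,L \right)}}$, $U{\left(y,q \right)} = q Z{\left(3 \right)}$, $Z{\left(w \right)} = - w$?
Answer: $-279 - 3 \sqrt{61} \approx -302.43$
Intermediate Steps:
$z{\left(B,p \right)} = 81 - 27 B$ ($z{\left(B,p \right)} = - 3 \left(B - 3\right) \left(4 + 5\right) = - 3 \left(-3 + B\right) 9 = - 3 \left(-27 + 9 B\right) = 81 - 27 B$)
$U{\left(y,q \right)} = - 3 q$ ($U{\left(y,q \right)} = q \left(\left(-1\right) 3\right) = q \left(-3\right) = - 3 q$)
$M{\left(L \right)} = \sqrt{81 - 26 L}$ ($M{\left(L \right)} = \sqrt{L - \left(-81 + 27 L\right)} = \sqrt{81 - 26 L}$)
$-279 - M{\left(U{\left(3,6 \right)} \right)} = -279 - \sqrt{81 - 26 \left(\left(-3\right) 6\right)} = -279 - \sqrt{81 - -468} = -279 - \sqrt{81 + 468} = -279 - \sqrt{549} = -279 - 3 \sqrt{61}$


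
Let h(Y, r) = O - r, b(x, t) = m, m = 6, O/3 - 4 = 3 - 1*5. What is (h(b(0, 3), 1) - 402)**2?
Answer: 157609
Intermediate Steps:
O = 6 (O = 12 + 3*(3 - 1*5) = 12 + 3*(3 - 5) = 12 + 3*(-2) = 12 - 6 = 6)
b(x, t) = 6
h(Y, r) = 6 - r
(h(b(0, 3), 1) - 402)**2 = ((6 - 1*1) - 402)**2 = ((6 - 1) - 402)**2 = (5 - 402)**2 = (-397)**2 = 157609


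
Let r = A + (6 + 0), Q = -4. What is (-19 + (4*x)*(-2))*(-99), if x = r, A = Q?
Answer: 3465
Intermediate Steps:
A = -4
r = 2 (r = -4 + (6 + 0) = -4 + 6 = 2)
x = 2
(-19 + (4*x)*(-2))*(-99) = (-19 + (4*2)*(-2))*(-99) = (-19 + 8*(-2))*(-99) = (-19 - 16)*(-99) = -35*(-99) = 3465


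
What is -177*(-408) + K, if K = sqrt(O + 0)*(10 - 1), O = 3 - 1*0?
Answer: 72216 + 9*sqrt(3) ≈ 72232.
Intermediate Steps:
O = 3 (O = 3 + 0 = 3)
K = 9*sqrt(3) (K = sqrt(3 + 0)*(10 - 1) = sqrt(3)*9 = 9*sqrt(3) ≈ 15.588)
-177*(-408) + K = -177*(-408) + 9*sqrt(3) = 72216 + 9*sqrt(3)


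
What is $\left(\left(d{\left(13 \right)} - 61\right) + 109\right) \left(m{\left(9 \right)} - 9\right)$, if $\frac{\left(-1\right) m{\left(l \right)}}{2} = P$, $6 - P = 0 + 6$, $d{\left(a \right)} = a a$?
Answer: $-1953$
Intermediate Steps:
$d{\left(a \right)} = a^{2}$
$P = 0$ ($P = 6 - \left(0 + 6\right) = 6 - 6 = 0$)
$m{\left(l \right)} = 0$ ($m{\left(l \right)} = \left(-2\right) 0 = 0$)
$\left(\left(d{\left(13 \right)} - 61\right) + 109\right) \left(m{\left(9 \right)} - 9\right) = \left(\left(13^{2} - 61\right) + 109\right) \left(0 - 9\right) = \left(\left(169 - 61\right) + 109\right) \left(-9\right) = \left(108 + 109\right) \left(-9\right) = 217 \left(-9\right) = -1953$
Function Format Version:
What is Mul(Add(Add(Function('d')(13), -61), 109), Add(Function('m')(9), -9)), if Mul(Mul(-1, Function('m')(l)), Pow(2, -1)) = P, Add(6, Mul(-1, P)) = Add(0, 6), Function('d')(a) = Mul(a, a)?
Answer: -1953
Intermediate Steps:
Function('d')(a) = Pow(a, 2)
P = 0 (P = Add(6, Mul(-1, Add(0, 6))) = Add(6, Mul(-1, 6)) = Add(6, -6) = 0)
Function('m')(l) = 0 (Function('m')(l) = Mul(-2, 0) = 0)
Mul(Add(Add(Function('d')(13), -61), 109), Add(Function('m')(9), -9)) = Mul(Add(Add(Pow(13, 2), -61), 109), Add(0, -9)) = Mul(Add(Add(169, -61), 109), -9) = Mul(Add(108, 109), -9) = Mul(217, -9) = -1953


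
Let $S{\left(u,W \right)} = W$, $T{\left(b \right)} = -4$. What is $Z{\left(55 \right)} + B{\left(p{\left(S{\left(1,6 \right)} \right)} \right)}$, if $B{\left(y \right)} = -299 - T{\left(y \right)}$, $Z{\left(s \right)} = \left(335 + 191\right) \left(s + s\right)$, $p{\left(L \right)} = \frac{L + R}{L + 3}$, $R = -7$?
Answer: $57565$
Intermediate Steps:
$p{\left(L \right)} = \frac{-7 + L}{3 + L}$ ($p{\left(L \right)} = \frac{L - 7}{L + 3} = \frac{-7 + L}{3 + L}$)
$Z{\left(s \right)} = 1052 s$ ($Z{\left(s \right)} = 526 \cdot 2 s = 1052 s$)
$B{\left(y \right)} = -295$ ($B{\left(y \right)} = -299 - -4 = -299 + 4 = -295$)
$Z{\left(55 \right)} + B{\left(p{\left(S{\left(1,6 \right)} \right)} \right)} = 1052 \cdot 55 - 295 = 57860 - 295 = 57565$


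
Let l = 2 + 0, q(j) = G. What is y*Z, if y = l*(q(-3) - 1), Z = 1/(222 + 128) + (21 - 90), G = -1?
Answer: 48298/175 ≈ 275.99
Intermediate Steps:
q(j) = -1
l = 2
Z = -24149/350 (Z = 1/350 - 69 = -24149/350 ≈ -68.997)
y = -4 (y = 2*(-1 - 1) = 2*(-2) = -4)
y*Z = -4*(-24149/350) = 48298/175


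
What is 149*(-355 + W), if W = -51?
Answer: -60494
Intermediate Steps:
149*(-355 + W) = 149*(-355 - 51) = 149*(-406) = -60494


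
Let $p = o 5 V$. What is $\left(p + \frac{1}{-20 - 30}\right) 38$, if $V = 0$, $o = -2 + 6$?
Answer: $- \frac{19}{25} \approx -0.76$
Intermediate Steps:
$o = 4$
$p = 0$ ($p = 4 \cdot 5 \cdot 0 = 20 \cdot 0 = 0$)
$\left(p + \frac{1}{-20 - 30}\right) 38 = \left(0 + \frac{1}{-20 - 30}\right) 38 = \left(0 + \frac{1}{-50}\right) 38 = \left(0 - \frac{1}{50}\right) 38 = \left(- \frac{1}{50}\right) 38 = - \frac{19}{25}$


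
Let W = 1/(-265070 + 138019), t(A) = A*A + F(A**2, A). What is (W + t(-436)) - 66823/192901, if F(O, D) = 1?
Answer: 4658939152268373/24508264951 ≈ 1.9010e+5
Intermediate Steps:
t(A) = 1 + A**2 (t(A) = A*A + 1 = A**2 + 1 = 1 + A**2)
W = -1/127051 (W = 1/(-127051) = -1/127051 ≈ -7.8709e-6)
(W + t(-436)) - 66823/192901 = (-1/127051 + (1 + (-436)**2)) - 66823/192901 = (-1/127051 + (1 + 190096)) - 66823*1/192901 = (-1/127051 + 190097) - 66823/192901 = 24152013946/127051 - 66823/192901 = 4658939152268373/24508264951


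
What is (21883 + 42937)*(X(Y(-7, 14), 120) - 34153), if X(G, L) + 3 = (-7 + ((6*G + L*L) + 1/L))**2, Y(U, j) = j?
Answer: 9779764318452121/720 ≈ 1.3583e+13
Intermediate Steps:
X(G, L) = -3 + (-7 + 1/L + L**2 + 6*G)**2 (X(G, L) = -3 + (-7 + ((6*G + L*L) + 1/L))**2 = -3 + (-7 + ((6*G + L**2) + 1/L))**2 = -3 + (-7 + ((L**2 + 6*G) + 1/L))**2 = -3 + (-7 + (1/L + L**2 + 6*G))**2 = -3 + (-7 + 1/L + L**2 + 6*G)**2)
(21883 + 42937)*(X(Y(-7, 14), 120) - 34153) = (21883 + 42937)*((-3 + (1 + 120**3 - 7*120 + 6*14*120)**2/120**2) - 34153) = 64820*((-3 + (1 + 1728000 - 840 + 10080)**2/14400) - 34153) = 64820*((-3 + (1/14400)*1737241**2) - 34153) = 64820*((-3 + (1/14400)*3018006292081) - 34153) = 64820*((-3 + 3018006292081/14400) - 34153) = 64820*(3018006248881/14400 - 34153) = 64820*(3017514445681/14400) = 9779764318452121/720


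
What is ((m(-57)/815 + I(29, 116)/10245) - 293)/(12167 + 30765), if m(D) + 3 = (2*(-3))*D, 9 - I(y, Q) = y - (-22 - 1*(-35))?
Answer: -97719497/14338729884 ≈ -0.0068151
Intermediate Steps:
I(y, Q) = 22 - y (I(y, Q) = 9 - (y - (-22 - 1*(-35))) = 9 - (y - (-22 + 35)) = 9 - (y - 1*13) = 9 - (y - 13) = 9 - (-13 + y) = 9 + (13 - y) = 22 - y)
m(D) = -3 - 6*D (m(D) = -3 + (2*(-3))*D = -3 - 6*D)
((m(-57)/815 + I(29, 116)/10245) - 293)/(12167 + 30765) = (((-3 - 6*(-57))/815 + (22 - 1*29)/10245) - 293)/(12167 + 30765) = (((-3 + 342)*(1/815) + (22 - 29)*(1/10245)) - 293)/42932 = ((339*(1/815) - 7*1/10245) - 293)*(1/42932) = ((339/815 - 7/10245) - 293)*(1/42932) = (138694/333987 - 293)*(1/42932) = -97719497/333987*1/42932 = -97719497/14338729884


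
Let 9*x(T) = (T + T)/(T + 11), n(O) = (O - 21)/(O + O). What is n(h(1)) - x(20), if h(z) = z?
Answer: -2830/279 ≈ -10.143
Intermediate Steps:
n(O) = (-21 + O)/(2*O) (n(O) = (-21 + O)/((2*O)) = (-21 + O)*(1/(2*O)) = (-21 + O)/(2*O))
x(T) = 2*T/(9*(11 + T)) (x(T) = ((T + T)/(T + 11))/9 = ((2*T)/(11 + T))/9 = (2*T/(11 + T))/9 = 2*T/(9*(11 + T)))
n(h(1)) - x(20) = (½)*(-21 + 1)/1 - 2*20/(9*(11 + 20)) = (½)*1*(-20) - 2*20/(9*31) = -10 - 2*20/(9*31) = -10 - 1*40/279 = -10 - 40/279 = -2830/279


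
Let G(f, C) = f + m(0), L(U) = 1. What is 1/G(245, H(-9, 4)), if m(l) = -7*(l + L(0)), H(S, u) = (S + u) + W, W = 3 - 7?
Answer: 1/238 ≈ 0.0042017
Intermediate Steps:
W = -4
H(S, u) = -4 + S + u (H(S, u) = (S + u) - 4 = -4 + S + u)
m(l) = -7 - 7*l (m(l) = -7*(l + 1) = -7*(1 + l) = -7 - 7*l)
G(f, C) = -7 + f (G(f, C) = f + (-7 - 7*0) = f + (-7 + 0) = f - 7 = -7 + f)
1/G(245, H(-9, 4)) = 1/(-7 + 245) = 1/238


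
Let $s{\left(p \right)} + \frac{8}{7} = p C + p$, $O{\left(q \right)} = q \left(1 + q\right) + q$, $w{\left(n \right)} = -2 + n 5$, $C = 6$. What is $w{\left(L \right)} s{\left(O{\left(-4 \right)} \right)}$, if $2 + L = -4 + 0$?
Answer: $- \frac{12288}{7} \approx -1755.4$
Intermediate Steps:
$L = -6$ ($L = -2 + \left(-4 + 0\right) = -2 - 4 = -6$)
$w{\left(n \right)} = -2 + 5 n$
$O{\left(q \right)} = q + q \left(1 + q\right)$
$s{\left(p \right)} = - \frac{8}{7} + 7 p$ ($s{\left(p \right)} = - \frac{8}{7} + \left(p 6 + p\right) = - \frac{8}{7} + \left(6 p + p\right) = - \frac{8}{7} + 7 p$)
$w{\left(L \right)} s{\left(O{\left(-4 \right)} \right)} = \left(-2 + 5 \left(-6\right)\right) \left(- \frac{8}{7} + 7 \left(- 4 \left(2 - 4\right)\right)\right) = \left(-2 - 30\right) \left(- \frac{8}{7} + 7 \left(\left(-4\right) \left(-2\right)\right)\right) = - 32 \left(- \frac{8}{7} + 7 \cdot 8\right) = - 32 \left(- \frac{8}{7} + 56\right) = \left(-32\right) \frac{384}{7} = - \frac{12288}{7}$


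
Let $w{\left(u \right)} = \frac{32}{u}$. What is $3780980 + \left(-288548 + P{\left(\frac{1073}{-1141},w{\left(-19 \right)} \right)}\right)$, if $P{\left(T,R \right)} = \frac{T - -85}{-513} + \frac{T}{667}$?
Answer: $\frac{353514427607}{101223} \approx 3.4924 \cdot 10^{6}$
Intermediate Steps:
$P{\left(T,R \right)} = - \frac{85}{513} - \frac{154 T}{342171}$ ($P{\left(T,R \right)} = \left(T + 85\right) \left(- \frac{1}{513}\right) + T \frac{1}{667} = \left(85 + T\right) \left(- \frac{1}{513}\right) + \frac{T}{667} = \left(- \frac{85}{513} - \frac{T}{513}\right) + \frac{T}{667} = - \frac{85}{513} - \frac{154 T}{342171}$)
$3780980 + \left(-288548 + P{\left(\frac{1073}{-1141},w{\left(-19 \right)} \right)}\right) = 3780980 - \left(\frac{148025209}{513} + \frac{154}{342171} \cdot 1073 \frac{1}{-1141}\right) = 3780980 - \left(\frac{148025209}{513} + \frac{154}{342171} \cdot 1073 \left(- \frac{1}{1141}\right)\right) = 3780980 - \frac{29207710933}{101223} = \frac{353514427607}{101223}$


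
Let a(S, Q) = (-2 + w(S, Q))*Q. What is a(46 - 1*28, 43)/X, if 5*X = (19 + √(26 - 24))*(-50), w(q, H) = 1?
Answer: 817/3590 - 43*√2/3590 ≈ 0.21064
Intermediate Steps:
a(S, Q) = -Q (a(S, Q) = (-2 + 1)*Q = -Q)
X = -190 - 10*√2 (X = ((19 + √(26 - 24))*(-50))/5 = ((19 + √2)*(-50))/5 = (-950 - 50*√2)/5 = -190 - 10*√2 ≈ -204.14)
a(46 - 1*28, 43)/X = (-1*43)/(-190 - 10*√2) = -43/(-190 - 10*√2)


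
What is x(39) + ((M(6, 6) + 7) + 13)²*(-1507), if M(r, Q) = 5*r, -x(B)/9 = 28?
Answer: -3767752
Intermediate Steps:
x(B) = -252 (x(B) = -9*28 = -252)
x(39) + ((M(6, 6) + 7) + 13)²*(-1507) = -252 + ((5*6 + 7) + 13)²*(-1507) = -252 + ((30 + 7) + 13)²*(-1507) = -252 + (37 + 13)²*(-1507) = -252 + 50²*(-1507) = -252 + 2500*(-1507) = -252 - 3767500 = -3767752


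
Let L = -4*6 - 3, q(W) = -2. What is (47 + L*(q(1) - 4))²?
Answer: 43681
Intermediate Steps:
L = -27 (L = -24 - 3 = -27)
(47 + L*(q(1) - 4))² = (47 - 27*(-2 - 4))² = (47 - 27*(-6))² = (47 + 162)² = 209² = 43681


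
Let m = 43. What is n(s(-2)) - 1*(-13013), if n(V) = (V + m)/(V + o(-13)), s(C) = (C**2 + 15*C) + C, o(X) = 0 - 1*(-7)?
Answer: 91086/7 ≈ 13012.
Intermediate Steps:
o(X) = 7 (o(X) = 0 + 7 = 7)
s(C) = C**2 + 16*C
n(V) = (43 + V)/(7 + V) (n(V) = (V + 43)/(V + 7) = (43 + V)/(7 + V))
n(s(-2)) - 1*(-13013) = (43 - 2*(16 - 2))/(7 - 2*(16 - 2)) - 1*(-13013) = (43 - 2*14)/(7 - 2*14) + 13013 = (43 - 28)/(7 - 28) + 13013 = 15/(-21) + 13013 = -1/21*15 + 13013 = -5/7 + 13013 = 91086/7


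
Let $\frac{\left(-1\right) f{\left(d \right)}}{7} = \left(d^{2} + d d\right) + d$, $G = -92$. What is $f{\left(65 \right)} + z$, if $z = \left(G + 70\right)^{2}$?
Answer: $-59121$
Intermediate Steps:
$f{\left(d \right)} = - 14 d^{2} - 7 d$ ($f{\left(d \right)} = - 7 \left(\left(d^{2} + d d\right) + d\right) = - 7 \left(\left(d^{2} + d^{2}\right) + d\right) = - 7 \left(2 d^{2} + d\right) = - 7 \left(d + 2 d^{2}\right) = - 14 d^{2} - 7 d$)
$z = 484$ ($z = \left(-92 + 70\right)^{2} = \left(-22\right)^{2} = 484$)
$f{\left(65 \right)} + z = \left(-7\right) 65 \left(1 + 2 \cdot 65\right) + 484 = \left(-7\right) 65 \left(1 + 130\right) + 484 = \left(-7\right) 65 \cdot 131 + 484 = -59605 + 484 = -59121$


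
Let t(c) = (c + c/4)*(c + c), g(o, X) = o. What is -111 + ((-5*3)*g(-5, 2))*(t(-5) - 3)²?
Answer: 1061631/4 ≈ 2.6541e+5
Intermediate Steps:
t(c) = 5*c²/2 (t(c) = (c + c*(¼))*(2*c) = (c + c/4)*(2*c) = (5*c/4)*(2*c) = 5*c²/2)
-111 + ((-5*3)*g(-5, 2))*(t(-5) - 3)² = -111 + (-5*3*(-5))*((5/2)*(-5)² - 3)² = -111 + (-15*(-5))*((5/2)*25 - 3)² = -111 + 75*(125/2 - 3)² = -111 + 75*(119/2)² = -111 + 75*(14161/4) = -111 + 1062075/4 = 1061631/4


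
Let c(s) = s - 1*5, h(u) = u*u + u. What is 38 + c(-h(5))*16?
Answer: -522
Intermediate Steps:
h(u) = u + u² (h(u) = u² + u = u + u²)
c(s) = -5 + s (c(s) = s - 5 = -5 + s)
38 + c(-h(5))*16 = 38 + (-5 - 5*(1 + 5))*16 = 38 + (-5 - 5*6)*16 = 38 + (-5 - 1*30)*16 = 38 + (-5 - 30)*16 = 38 - 35*16 = 38 - 560 = -522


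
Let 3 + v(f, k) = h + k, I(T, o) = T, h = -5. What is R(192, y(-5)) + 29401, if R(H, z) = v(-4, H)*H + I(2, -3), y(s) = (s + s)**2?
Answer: 64731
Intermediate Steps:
v(f, k) = -8 + k (v(f, k) = -3 + (-5 + k) = -8 + k)
y(s) = 4*s**2 (y(s) = (2*s)**2 = 4*s**2)
R(H, z) = 2 + H*(-8 + H) (R(H, z) = (-8 + H)*H + 2 = H*(-8 + H) + 2 = 2 + H*(-8 + H))
R(192, y(-5)) + 29401 = (2 + 192*(-8 + 192)) + 29401 = (2 + 192*184) + 29401 = (2 + 35328) + 29401 = 35330 + 29401 = 64731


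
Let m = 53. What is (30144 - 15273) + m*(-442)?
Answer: -8555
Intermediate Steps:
(30144 - 15273) + m*(-442) = (30144 - 15273) + 53*(-442) = 14871 - 23426 = -8555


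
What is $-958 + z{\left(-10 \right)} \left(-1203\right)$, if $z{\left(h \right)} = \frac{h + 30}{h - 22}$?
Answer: $- \frac{1649}{8} \approx -206.13$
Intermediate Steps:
$z{\left(h \right)} = \frac{30 + h}{-22 + h}$
$-958 + z{\left(-10 \right)} \left(-1203\right) = -958 + \frac{30 - 10}{-22 - 10} \left(-1203\right) = -958 + \frac{1}{-32} \cdot 20 \left(-1203\right) = -958 + \left(- \frac{1}{32}\right) 20 \left(-1203\right) = -958 - - \frac{6015}{8} = -958 + \frac{6015}{8} = - \frac{1649}{8}$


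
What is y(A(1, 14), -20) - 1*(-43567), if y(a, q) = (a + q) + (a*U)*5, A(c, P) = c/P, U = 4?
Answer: 87097/2 ≈ 43549.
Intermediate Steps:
y(a, q) = q + 21*a (y(a, q) = (a + q) + (a*4)*5 = (a + q) + (4*a)*5 = (a + q) + 20*a = q + 21*a)
y(A(1, 14), -20) - 1*(-43567) = (-20 + 21*(1/14)) - 1*(-43567) = (-20 + 21*(1*(1/14))) + 43567 = (-20 + 21*(1/14)) + 43567 = (-20 + 3/2) + 43567 = -37/2 + 43567 = 87097/2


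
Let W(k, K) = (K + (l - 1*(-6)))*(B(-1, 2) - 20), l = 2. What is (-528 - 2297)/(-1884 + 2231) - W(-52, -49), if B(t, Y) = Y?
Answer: -258911/347 ≈ -746.14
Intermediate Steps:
W(k, K) = -144 - 18*K (W(k, K) = (K + (2 - 1*(-6)))*(2 - 20) = (K + (2 + 6))*(-18) = (K + 8)*(-18) = (8 + K)*(-18) = -144 - 18*K)
(-528 - 2297)/(-1884 + 2231) - W(-52, -49) = (-528 - 2297)/(-1884 + 2231) - (-144 - 18*(-49)) = -2825/347 - (-144 + 882) = -2825*1/347 - 1*738 = -2825/347 - 738 = -258911/347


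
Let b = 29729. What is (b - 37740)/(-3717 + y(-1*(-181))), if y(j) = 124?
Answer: 8011/3593 ≈ 2.2296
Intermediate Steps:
(b - 37740)/(-3717 + y(-1*(-181))) = (29729 - 37740)/(-3717 + 124) = -8011/(-3593) = -8011*(-1/3593) = 8011/3593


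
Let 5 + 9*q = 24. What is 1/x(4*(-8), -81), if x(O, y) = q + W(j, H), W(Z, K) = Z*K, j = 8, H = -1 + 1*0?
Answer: -9/53 ≈ -0.16981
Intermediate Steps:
H = -1 (H = -1 + 0 = -1)
W(Z, K) = K*Z
q = 19/9 (q = -5/9 + (⅑)*24 = -5/9 + 8/3 = 19/9 ≈ 2.1111)
x(O, y) = -53/9 (x(O, y) = 19/9 - 1*8 = 19/9 - 8 = -53/9)
1/x(4*(-8), -81) = 1/(-53/9) = -9/53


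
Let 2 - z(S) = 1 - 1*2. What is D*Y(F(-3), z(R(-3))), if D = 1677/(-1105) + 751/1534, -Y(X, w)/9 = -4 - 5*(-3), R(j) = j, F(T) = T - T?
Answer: 13271049/130390 ≈ 101.78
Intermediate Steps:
F(T) = 0
z(S) = 3 (z(S) = 2 - (1 - 1*2) = 2 - (1 - 2) = 2 - 1*(-1) = 2 + 1 = 3)
Y(X, w) = -99 (Y(X, w) = -9*(-4 - 5*(-3)) = -9*(-4 + 15) = -9*11 = -99)
D = -134051/130390 (D = 1677*(-1/1105) + 751*(1/1534) = -129/85 + 751/1534 = -134051/130390 ≈ -1.0281)
D*Y(F(-3), z(R(-3))) = -134051/130390*(-99) = 13271049/130390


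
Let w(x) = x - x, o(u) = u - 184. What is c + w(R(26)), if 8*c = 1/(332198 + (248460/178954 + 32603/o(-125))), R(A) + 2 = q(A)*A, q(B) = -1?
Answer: 27648393/73454896210024 ≈ 3.7640e-7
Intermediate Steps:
o(u) = -184 + u
R(A) = -2 - A
c = 27648393/73454896210024 (c = 1/(8*(332198 + (248460/178954 + 32603/(-184 - 125)))) = 1/(8*(332198 + (248460*(1/178954) + 32603/(-309)))) = 1/(8*(332198 + (124230/89477 + 32603*(-1/309)))) = 1/(8*(332198 + (124230/89477 - 32603/309))) = 1/(8*(332198 - 2878831561/27648393)) = 1/(8*(9181862026253/27648393)) = (⅛)*(27648393/9181862026253) = 27648393/73454896210024 ≈ 3.7640e-7)
w(x) = 0
c + w(R(26)) = 27648393/73454896210024 + 0 = 27648393/73454896210024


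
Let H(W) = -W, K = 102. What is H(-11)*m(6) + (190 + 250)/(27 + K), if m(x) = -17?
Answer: -23683/129 ≈ -183.59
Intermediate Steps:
H(-11)*m(6) + (190 + 250)/(27 + K) = -1*(-11)*(-17) + (190 + 250)/(27 + 102) = 11*(-17) + 440/129 = -187 + 440*(1/129) = -187 + 440/129 = -23683/129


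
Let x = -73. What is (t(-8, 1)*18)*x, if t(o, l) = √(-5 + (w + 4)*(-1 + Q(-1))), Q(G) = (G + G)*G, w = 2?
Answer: -1314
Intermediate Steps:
Q(G) = 2*G² (Q(G) = (2*G)*G = 2*G²)
t(o, l) = 1 (t(o, l) = √(-5 + (2 + 4)*(-1 + 2*(-1)²)) = √(-5 + 6*(-1 + 2*1)) = √(-5 + 6*(-1 + 2)) = √(-5 + 6*1) = √(-5 + 6) = √1 = 1)
(t(-8, 1)*18)*x = (1*18)*(-73) = 18*(-73) = -1314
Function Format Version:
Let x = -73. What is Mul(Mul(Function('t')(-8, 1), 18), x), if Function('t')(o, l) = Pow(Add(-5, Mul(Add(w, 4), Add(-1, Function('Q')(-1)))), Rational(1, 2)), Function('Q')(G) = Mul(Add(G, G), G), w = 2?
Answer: -1314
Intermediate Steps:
Function('Q')(G) = Mul(2, Pow(G, 2)) (Function('Q')(G) = Mul(Mul(2, G), G) = Mul(2, Pow(G, 2)))
Function('t')(o, l) = 1 (Function('t')(o, l) = Pow(Add(-5, Mul(Add(2, 4), Add(-1, Mul(2, Pow(-1, 2))))), Rational(1, 2)) = Pow(Add(-5, Mul(6, Add(-1, Mul(2, 1)))), Rational(1, 2)) = Pow(Add(-5, Mul(6, Add(-1, 2))), Rational(1, 2)) = Pow(Add(-5, Mul(6, 1)), Rational(1, 2)) = Pow(Add(-5, 6), Rational(1, 2)) = Pow(1, Rational(1, 2)) = 1)
Mul(Mul(Function('t')(-8, 1), 18), x) = Mul(Mul(1, 18), -73) = Mul(18, -73) = -1314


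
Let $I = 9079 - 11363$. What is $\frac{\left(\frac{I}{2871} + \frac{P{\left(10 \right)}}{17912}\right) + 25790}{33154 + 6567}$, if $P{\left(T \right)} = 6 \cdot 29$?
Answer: $\frac{663109708313}{1021333203396} \approx 0.64926$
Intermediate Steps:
$I = -2284$
$P{\left(T \right)} = 174$
$\frac{\left(\frac{I}{2871} + \frac{P{\left(10 \right)}}{17912}\right) + 25790}{33154 + 6567} = \frac{\left(- \frac{2284}{2871} + \frac{174}{17912}\right) + 25790}{33154 + 6567} = \frac{\left(\left(-2284\right) \frac{1}{2871} + 174 \cdot \frac{1}{17912}\right) + 25790}{39721} = \left(\left(- \frac{2284}{2871} + \frac{87}{8956}\right) + 25790\right) \frac{1}{39721} = \left(- \frac{20205727}{25712676} + 25790\right) \frac{1}{39721} = \frac{663109708313}{25712676} \cdot \frac{1}{39721} = \frac{663109708313}{1021333203396}$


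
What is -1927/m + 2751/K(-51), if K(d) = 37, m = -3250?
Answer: 9012049/120250 ≈ 74.944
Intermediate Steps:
-1927/m + 2751/K(-51) = -1927/(-3250) + 2751/37 = -1927*(-1/3250) + 2751*(1/37) = 1927/3250 + 2751/37 = 9012049/120250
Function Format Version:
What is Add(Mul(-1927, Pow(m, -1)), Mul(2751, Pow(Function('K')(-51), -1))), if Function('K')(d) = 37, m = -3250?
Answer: Rational(9012049, 120250) ≈ 74.944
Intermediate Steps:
Add(Mul(-1927, Pow(m, -1)), Mul(2751, Pow(Function('K')(-51), -1))) = Add(Mul(-1927, Pow(-3250, -1)), Mul(2751, Pow(37, -1))) = Add(Mul(-1927, Rational(-1, 3250)), Mul(2751, Rational(1, 37))) = Add(Rational(1927, 3250), Rational(2751, 37)) = Rational(9012049, 120250)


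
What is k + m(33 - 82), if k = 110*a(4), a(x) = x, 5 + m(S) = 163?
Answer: 598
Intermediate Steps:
m(S) = 158 (m(S) = -5 + 163 = 158)
k = 440 (k = 110*4 = 440)
k + m(33 - 82) = 440 + 158 = 598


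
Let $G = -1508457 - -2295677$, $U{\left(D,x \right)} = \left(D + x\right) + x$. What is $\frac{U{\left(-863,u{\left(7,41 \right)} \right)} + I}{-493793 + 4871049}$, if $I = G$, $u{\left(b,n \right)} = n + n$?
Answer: $\frac{786521}{4377256} \approx 0.17968$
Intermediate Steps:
$u{\left(b,n \right)} = 2 n$
$U{\left(D,x \right)} = D + 2 x$
$G = 787220$ ($G = -1508457 + 2295677 = 787220$)
$I = 787220$
$\frac{U{\left(-863,u{\left(7,41 \right)} \right)} + I}{-493793 + 4871049} = \frac{\left(-863 + 2 \cdot 2 \cdot 41\right) + 787220}{-493793 + 4871049} = \frac{\left(-863 + 2 \cdot 82\right) + 787220}{4377256} = \left(\left(-863 + 164\right) + 787220\right) \frac{1}{4377256} = \left(-699 + 787220\right) \frac{1}{4377256} = 786521 \cdot \frac{1}{4377256} = \frac{786521}{4377256}$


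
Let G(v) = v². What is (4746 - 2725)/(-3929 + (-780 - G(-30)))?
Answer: -2021/5609 ≈ -0.36031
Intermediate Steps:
(4746 - 2725)/(-3929 + (-780 - G(-30))) = (4746 - 2725)/(-3929 + (-780 - 1*(-30)²)) = 2021/(-3929 + (-780 - 1*900)) = 2021/(-3929 + (-780 - 900)) = 2021/(-3929 - 1680) = 2021/(-5609) = 2021*(-1/5609) = -2021/5609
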